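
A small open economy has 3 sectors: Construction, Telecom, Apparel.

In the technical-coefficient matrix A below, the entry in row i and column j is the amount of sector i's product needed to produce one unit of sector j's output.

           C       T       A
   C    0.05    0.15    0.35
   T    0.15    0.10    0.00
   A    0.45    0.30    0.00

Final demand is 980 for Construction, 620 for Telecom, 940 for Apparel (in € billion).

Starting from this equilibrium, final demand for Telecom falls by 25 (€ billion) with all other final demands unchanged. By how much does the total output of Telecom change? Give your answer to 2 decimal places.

Δx_T = -29.35

I − A =
  [   0.95    -0.15    -0.35]
  [  -0.15     0.90     0.00]
  [  -0.45    -0.30     1.00]
Cofactors of I−A, C_ij = (−1)^(i+j)·(minor ij) (rows/columns in the sector order above):
  C_11 = (0.90)(1.00) − (0.00)(-0.30) = 0.9000
  C_12 = −[(-0.15)(1.00) − (0.00)(-0.45)] = 0.1500
  C_13 = (-0.15)(-0.30) − (0.90)(-0.45) = 0.4500
  C_21 = −[(-0.15)(1.00) − (-0.35)(-0.30)] = 0.2550
  C_22 = (0.95)(1.00) − (-0.35)(-0.45) = 0.7925
  C_23 = −[(0.95)(-0.30) − (-0.15)(-0.45)] = 0.3525
  C_31 = (-0.15)(0.00) − (-0.35)(0.90) = 0.3150
  C_32 = −[(0.95)(0.00) − (-0.35)(-0.15)] = 0.0525
  C_33 = (0.95)(0.90) − (-0.15)(-0.15) = 0.8325
det(I−A) = Σ_j (I−A)_1j·C_1j = (0.95)(0.9000) + (-0.15)(0.1500) + (-0.35)(0.4500) = 0.6750
adj(I−A) = Cᵀ =
  [ 0.9000   0.2550   0.3150]
  [ 0.1500   0.7925   0.0525]
  [ 0.4500   0.3525   0.8325]
(I − A)⁻¹ = adj(I−A) / det(I−A) ≈
  [   1.3333     0.3778     0.4667]
  [   0.2222     1.1741     0.0778]
  [   0.6667     0.5222     1.2333]
Δx = (I − A)⁻¹ Δd with Δd having -25 in the Telecom component and 0 elsewhere.
So Δx_T = L_TT · (-25), where L_TT = adj(I−A)_TT / det(I−A) = 0.7925 / 0.6750.
Δx_T = 0.7925 × (-25) / 0.6750 = -19.8125 / 0.6750 ≈ -29.35.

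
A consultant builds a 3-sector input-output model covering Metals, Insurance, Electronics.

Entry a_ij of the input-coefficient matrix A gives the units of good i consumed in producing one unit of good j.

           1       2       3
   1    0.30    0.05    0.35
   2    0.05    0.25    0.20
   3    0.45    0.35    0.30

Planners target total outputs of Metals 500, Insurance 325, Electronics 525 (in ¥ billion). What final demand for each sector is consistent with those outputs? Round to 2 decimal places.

d_1 = 150.00, d_2 = 113.75, d_3 = 28.75

I − A =
  [   0.70    -0.05    -0.35]
  [  -0.05     0.75    -0.20]
  [  -0.45    -0.35     0.70]
d = (I − A) x:
  d_1 = (+0.70)·500 + (-0.05)·325 + (-0.35)·525 = 150.00
  d_2 = (-0.05)·500 + (+0.75)·325 + (-0.20)·525 = 113.75
  d_3 = (-0.45)·500 + (-0.35)·325 + (+0.70)·525 = 28.75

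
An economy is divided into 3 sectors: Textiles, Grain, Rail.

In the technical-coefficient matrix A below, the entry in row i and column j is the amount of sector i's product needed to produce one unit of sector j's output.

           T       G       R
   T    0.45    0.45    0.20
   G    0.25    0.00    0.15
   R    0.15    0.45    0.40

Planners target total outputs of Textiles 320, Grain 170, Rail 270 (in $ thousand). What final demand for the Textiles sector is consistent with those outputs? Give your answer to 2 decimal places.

I − A =
  [   0.55    -0.45    -0.20]
  [  -0.25     1.00    -0.15]
  [  -0.15    -0.45     0.60]
d = (I − A) x:
  d_T = (+0.55)·320 + (-0.45)·170 + (-0.20)·270 = 45.50
  d_G = (-0.25)·320 + (+1.00)·170 + (-0.15)·270 = 49.50
  d_R = (-0.15)·320 + (-0.45)·170 + (+0.60)·270 = 37.50

d_T = 45.50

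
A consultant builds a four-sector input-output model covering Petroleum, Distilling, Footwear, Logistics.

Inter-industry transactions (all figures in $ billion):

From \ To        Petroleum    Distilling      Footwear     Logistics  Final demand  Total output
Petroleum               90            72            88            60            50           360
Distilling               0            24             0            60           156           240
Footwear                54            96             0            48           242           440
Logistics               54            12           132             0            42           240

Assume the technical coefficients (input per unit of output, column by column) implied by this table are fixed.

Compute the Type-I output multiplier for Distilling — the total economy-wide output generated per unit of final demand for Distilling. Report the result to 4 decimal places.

m_D = 3.0871

Technical coefficients a_ij = z_ij / X_j:
  a_PP = 90/360 = 0.25, a_DP = 0/360 = 0.00, a_FP = 54/360 = 0.15, a_LP = 54/360 = 0.15
  a_PD = 72/240 = 0.30, a_DD = 24/240 = 0.10, a_FD = 96/240 = 0.40, a_LD = 12/240 = 0.05
  a_PF = 88/440 = 0.20, a_DF = 0/440 = 0.00, a_FF = 0/440 = 0.00, a_LF = 132/440 = 0.30
  a_PL = 60/240 = 0.25, a_DL = 60/240 = 0.25, a_FL = 48/240 = 0.20, a_LL = 0/240 = 0.00
I − A =
  [   0.75    -0.30    -0.20    -0.25]
  [   0.00     0.90     0.00    -0.25]
  [  -0.15    -0.40     1.00    -0.20]
  [  -0.15    -0.05    -0.30     1.00]
Compute the cofactors C_ij = (−1)^(i+j)·(3×3 minor ij) of I−A; the adjugate is their transpose:
adj(I−A) = Cᵀ =
  [ 0.803500   0.406500   0.267500   0.356000]
  [ 0.048750   0.620250   0.063750   0.180000]
  [ 0.175125   0.348375   0.620625   0.255000]
  [ 0.175500   0.196500   0.229500   0.648000]
det(I−A) = Σ_j (I−A)_1j·C_1j = (0.75)(0.803500) + (-0.30)(0.048750) + (-0.20)(0.175125) + (-0.25)(0.175500) = 0.5091
(I − A)⁻¹ = adj(I−A) / det(I−A) ≈
  [   1.57828     0.79847     0.52544     0.69927]
  [   0.09576     1.21833     0.12522     0.35357]
  [   0.34399     0.68430     1.21906     0.50088]
  [   0.34473     0.38598     0.45080     1.27283]
The output multiplier for sector j is the column-j sum of the Leontief inverse (I − A)⁻¹ = adj(I−A) / det(I−A).
Column D of adj(I−A): (0.406500, 0.620250, 0.348375, 0.196500); det(I−A) = 0.5091.
m_D = (0.406500 + 0.620250 + 0.348375 + 0.196500) / 0.5091 = 1.571625 / 0.5091 ≈ 3.0871.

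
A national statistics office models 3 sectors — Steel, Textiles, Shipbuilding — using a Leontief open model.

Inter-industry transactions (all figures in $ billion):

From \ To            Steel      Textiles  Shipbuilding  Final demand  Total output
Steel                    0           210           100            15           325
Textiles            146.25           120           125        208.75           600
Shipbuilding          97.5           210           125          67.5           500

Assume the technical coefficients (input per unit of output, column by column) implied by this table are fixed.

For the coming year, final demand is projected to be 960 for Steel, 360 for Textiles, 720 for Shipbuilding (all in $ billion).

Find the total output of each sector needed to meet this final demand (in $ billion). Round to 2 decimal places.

Technical coefficients a_ij = z_ij / X_j:
  a_11 = 0/325 = 0.00, a_21 = 146.25/325 = 0.45, a_31 = 97.5/325 = 0.30
  a_12 = 210/600 = 0.35, a_22 = 120/600 = 0.20, a_32 = 210/600 = 0.35
  a_13 = 100/500 = 0.20, a_23 = 125/500 = 0.25, a_33 = 125/500 = 0.25
I − A =
  [   1.00    -0.35    -0.20]
  [  -0.45     0.80    -0.25]
  [  -0.30    -0.35     0.75]
Cofactors of I−A, C_ij = (−1)^(i+j)·(minor ij) (rows/columns in the sector order above):
  C_11 = (0.80)(0.75) − (-0.25)(-0.35) = 0.5125
  C_12 = −[(-0.45)(0.75) − (-0.25)(-0.30)] = 0.4125
  C_13 = (-0.45)(-0.35) − (0.80)(-0.30) = 0.3975
  C_21 = −[(-0.35)(0.75) − (-0.20)(-0.35)] = 0.3325
  C_22 = (1.00)(0.75) − (-0.20)(-0.30) = 0.6900
  C_23 = −[(1.00)(-0.35) − (-0.35)(-0.30)] = 0.4550
  C_31 = (-0.35)(-0.25) − (-0.20)(0.80) = 0.2475
  C_32 = −[(1.00)(-0.25) − (-0.20)(-0.45)] = 0.3400
  C_33 = (1.00)(0.80) − (-0.35)(-0.45) = 0.6425
det(I−A) = Σ_j (I−A)_1j·C_1j = (1.00)(0.5125) + (-0.35)(0.4125) + (-0.20)(0.3975) = 0.288625
adj(I−A) = Cᵀ =
  [ 0.5125   0.3325   0.2475]
  [ 0.4125   0.6900   0.3400]
  [ 0.3975   0.4550   0.6425]
(I − A)⁻¹ = adj(I−A) / det(I−A) ≈
  [   1.7757     1.1520     0.8575]
  [   1.4292     2.3906     1.1780]
  [   1.3772     1.5764     2.2261]
x = (I − A)⁻¹ d = adj(I−A)·d / det(I−A), with det(I−A) = 0.288625:
  x_1 = (0.5125·960 + 0.3325·360 + 0.2475·720) / 0.288625 = 789.90 / 0.288625 ≈ 2736.77
  x_2 = (0.4125·960 + 0.6900·360 + 0.3400·720) / 0.288625 = 889.20 / 0.288625 ≈ 3080.81
  x_3 = (0.3975·960 + 0.4550·360 + 0.6425·720) / 0.288625 = 1008.00 / 0.288625 ≈ 3492.42

x_1 = 2736.77, x_2 = 3080.81, x_3 = 3492.42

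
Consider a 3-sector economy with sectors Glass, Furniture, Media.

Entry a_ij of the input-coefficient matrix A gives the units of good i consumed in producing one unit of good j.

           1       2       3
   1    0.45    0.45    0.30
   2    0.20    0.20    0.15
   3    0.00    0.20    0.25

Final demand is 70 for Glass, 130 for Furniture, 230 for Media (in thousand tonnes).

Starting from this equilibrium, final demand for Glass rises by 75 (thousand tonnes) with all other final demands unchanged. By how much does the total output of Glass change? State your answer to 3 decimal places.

Δx_1 = 182.692

I − A =
  [   0.55    -0.45    -0.30]
  [  -0.20     0.80    -0.15]
  [   0.00    -0.20     0.75]
Cofactors of I−A, C_ij = (−1)^(i+j)·(minor ij) (rows/columns in the sector order above):
  C_11 = (0.80)(0.75) − (-0.15)(-0.20) = 0.5700
  C_12 = −[(-0.20)(0.75) − (-0.15)(0.00)] = 0.1500
  C_13 = (-0.20)(-0.20) − (0.80)(0.00) = 0.0400
  C_21 = −[(-0.45)(0.75) − (-0.30)(-0.20)] = 0.3975
  C_22 = (0.55)(0.75) − (-0.30)(0.00) = 0.4125
  C_23 = −[(0.55)(-0.20) − (-0.45)(0.00)] = 0.1100
  C_31 = (-0.45)(-0.15) − (-0.30)(0.80) = 0.3075
  C_32 = −[(0.55)(-0.15) − (-0.30)(-0.20)] = 0.1425
  C_33 = (0.55)(0.80) − (-0.45)(-0.20) = 0.3500
det(I−A) = Σ_j (I−A)_1j·C_1j = (0.55)(0.5700) + (-0.45)(0.1500) + (-0.30)(0.0400) = 0.2340
adj(I−A) = Cᵀ =
  [ 0.5700   0.3975   0.3075]
  [ 0.1500   0.4125   0.1425]
  [ 0.0400   0.1100   0.3500]
(I − A)⁻¹ = adj(I−A) / det(I−A) ≈
  [   2.4359     1.6987     1.3141]
  [   0.6410     1.7628     0.6090]
  [   0.1709     0.4701     1.4957]
Δx = (I − A)⁻¹ Δd with Δd having +75 in the Glass component and 0 elsewhere.
So Δx_1 = L_11 · (+75), where L_11 = adj(I−A)_11 / det(I−A) = 0.5700 / 0.2340.
Δx_1 = 0.5700 × (+75) / 0.2340 = 42.75 / 0.2340 ≈ 182.692.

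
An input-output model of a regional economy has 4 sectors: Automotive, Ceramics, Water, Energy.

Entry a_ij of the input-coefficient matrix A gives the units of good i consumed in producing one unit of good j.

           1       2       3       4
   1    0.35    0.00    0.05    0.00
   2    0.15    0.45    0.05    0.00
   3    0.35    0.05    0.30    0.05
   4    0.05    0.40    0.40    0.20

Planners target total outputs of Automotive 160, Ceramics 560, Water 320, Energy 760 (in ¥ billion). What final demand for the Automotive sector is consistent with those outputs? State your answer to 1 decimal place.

d_1 = 88.0

I − A =
  [   0.65     0.00    -0.05     0.00]
  [  -0.15     0.55    -0.05     0.00]
  [  -0.35    -0.05     0.70    -0.05]
  [  -0.05    -0.40    -0.40     0.80]
d = (I − A) x:
  d_1 = (+0.65)·160 + (+0.00)·560 + (-0.05)·320 + (+0.00)·760 = 88.0
  d_2 = (-0.15)·160 + (+0.55)·560 + (-0.05)·320 + (+0.00)·760 = 268.0
  d_3 = (-0.35)·160 + (-0.05)·560 + (+0.70)·320 + (-0.05)·760 = 102.0
  d_4 = (-0.05)·160 + (-0.40)·560 + (-0.40)·320 + (+0.80)·760 = 248.0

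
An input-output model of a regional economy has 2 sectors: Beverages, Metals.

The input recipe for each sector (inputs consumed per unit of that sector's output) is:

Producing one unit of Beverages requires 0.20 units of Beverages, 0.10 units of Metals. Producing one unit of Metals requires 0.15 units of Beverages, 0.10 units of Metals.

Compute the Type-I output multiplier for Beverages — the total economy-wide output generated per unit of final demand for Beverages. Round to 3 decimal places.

m_1 = 1.418

I − A =
  [   0.80    -0.15]
  [  -0.10     0.90]
det(I−A) = (0.80)(0.90) − (-0.15)(-0.10) = 0.7050
adj(I−A) = [[0.90, 0.15], [0.10, 0.80]]
(I − A)⁻¹ = adj(I−A) / det(I−A) ≈
  [   1.2766     0.2128]
  [   0.1418     1.1348]
The output multiplier for sector j is the column-j sum of the Leontief inverse (I − A)⁻¹ = adj(I−A) / det(I−A).
Column 1 of adj(I−A): (0.90, 0.10); det(I−A) = 0.7050.
m_1 = (0.90 + 0.10) / 0.7050 = 1.00 / 0.7050 ≈ 1.418.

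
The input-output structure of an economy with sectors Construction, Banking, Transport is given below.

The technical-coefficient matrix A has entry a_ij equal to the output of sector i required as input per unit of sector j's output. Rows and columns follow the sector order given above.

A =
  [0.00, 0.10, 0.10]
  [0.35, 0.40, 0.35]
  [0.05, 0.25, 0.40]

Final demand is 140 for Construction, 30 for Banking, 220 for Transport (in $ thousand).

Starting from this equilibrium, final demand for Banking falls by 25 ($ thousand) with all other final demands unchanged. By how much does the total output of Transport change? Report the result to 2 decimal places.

Δx_T = -26.79

I − A =
  [   1.00    -0.10    -0.10]
  [  -0.35     0.60    -0.35]
  [  -0.05    -0.25     0.60]
Cofactors of I−A, C_ij = (−1)^(i+j)·(minor ij) (rows/columns in the sector order above):
  C_11 = (0.60)(0.60) − (-0.35)(-0.25) = 0.2725
  C_12 = −[(-0.35)(0.60) − (-0.35)(-0.05)] = 0.2275
  C_13 = (-0.35)(-0.25) − (0.60)(-0.05) = 0.1175
  C_21 = −[(-0.10)(0.60) − (-0.10)(-0.25)] = 0.0850
  C_22 = (1.00)(0.60) − (-0.10)(-0.05) = 0.5950
  C_23 = −[(1.00)(-0.25) − (-0.10)(-0.05)] = 0.2550
  C_31 = (-0.10)(-0.35) − (-0.10)(0.60) = 0.0950
  C_32 = −[(1.00)(-0.35) − (-0.10)(-0.35)] = 0.3850
  C_33 = (1.00)(0.60) − (-0.10)(-0.35) = 0.5650
det(I−A) = Σ_j (I−A)_1j·C_1j = (1.00)(0.2725) + (-0.10)(0.2275) + (-0.10)(0.1175) = 0.2380
adj(I−A) = Cᵀ =
  [ 0.2725   0.0850   0.0950]
  [ 0.2275   0.5950   0.3850]
  [ 0.1175   0.2550   0.5650]
(I − A)⁻¹ = adj(I−A) / det(I−A) ≈
  [   1.1450     0.3571     0.3992]
  [   0.9559     2.5000     1.6176]
  [   0.4937     1.0714     2.3739]
Δx = (I − A)⁻¹ Δd with Δd having -25 in the Banking component and 0 elsewhere.
So Δx_T = L_TB · (-25), where L_TB = adj(I−A)_TB / det(I−A) = 0.2550 / 0.2380.
Δx_T = 0.2550 × (-25) / 0.2380 = -6.375 / 0.2380 ≈ -26.79.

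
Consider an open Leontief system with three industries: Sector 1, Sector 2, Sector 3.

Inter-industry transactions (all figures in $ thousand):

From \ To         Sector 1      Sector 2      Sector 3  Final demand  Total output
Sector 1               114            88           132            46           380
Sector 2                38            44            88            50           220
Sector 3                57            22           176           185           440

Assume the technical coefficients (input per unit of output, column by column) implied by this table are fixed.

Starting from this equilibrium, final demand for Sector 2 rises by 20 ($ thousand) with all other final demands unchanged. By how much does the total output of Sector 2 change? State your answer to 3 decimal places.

Δx_2 = 30.364

Technical coefficients a_ij = z_ij / X_j:
  a_11 = 114/380 = 0.30, a_21 = 38/380 = 0.10, a_31 = 57/380 = 0.15
  a_12 = 88/220 = 0.40, a_22 = 44/220 = 0.20, a_32 = 22/220 = 0.10
  a_13 = 132/440 = 0.30, a_23 = 88/440 = 0.20, a_33 = 176/440 = 0.40
I − A =
  [   0.70    -0.40    -0.30]
  [  -0.10     0.80    -0.20]
  [  -0.15    -0.10     0.60]
Cofactors of I−A, C_ij = (−1)^(i+j)·(minor ij) (rows/columns in the sector order above):
  C_11 = (0.80)(0.60) − (-0.20)(-0.10) = 0.4600
  C_12 = −[(-0.10)(0.60) − (-0.20)(-0.15)] = 0.0900
  C_13 = (-0.10)(-0.10) − (0.80)(-0.15) = 0.1300
  C_21 = −[(-0.40)(0.60) − (-0.30)(-0.10)] = 0.2700
  C_22 = (0.70)(0.60) − (-0.30)(-0.15) = 0.3750
  C_23 = −[(0.70)(-0.10) − (-0.40)(-0.15)] = 0.1300
  C_31 = (-0.40)(-0.20) − (-0.30)(0.80) = 0.3200
  C_32 = −[(0.70)(-0.20) − (-0.30)(-0.10)] = 0.1700
  C_33 = (0.70)(0.80) − (-0.40)(-0.10) = 0.5200
det(I−A) = Σ_j (I−A)_1j·C_1j = (0.70)(0.4600) + (-0.40)(0.0900) + (-0.30)(0.1300) = 0.2470
adj(I−A) = Cᵀ =
  [ 0.4600   0.2700   0.3200]
  [ 0.0900   0.3750   0.1700]
  [ 0.1300   0.1300   0.5200]
(I − A)⁻¹ = adj(I−A) / det(I−A) ≈
  [   1.8623     1.0931     1.2955]
  [   0.3644     1.5182     0.6883]
  [   0.5263     0.5263     2.1053]
Δx = (I − A)⁻¹ Δd with Δd having +20 in the Sector 2 component and 0 elsewhere.
So Δx_2 = L_22 · (+20), where L_22 = adj(I−A)_22 / det(I−A) = 0.3750 / 0.2470.
Δx_2 = 0.3750 × (+20) / 0.2470 = 7.50 / 0.2470 ≈ 30.364.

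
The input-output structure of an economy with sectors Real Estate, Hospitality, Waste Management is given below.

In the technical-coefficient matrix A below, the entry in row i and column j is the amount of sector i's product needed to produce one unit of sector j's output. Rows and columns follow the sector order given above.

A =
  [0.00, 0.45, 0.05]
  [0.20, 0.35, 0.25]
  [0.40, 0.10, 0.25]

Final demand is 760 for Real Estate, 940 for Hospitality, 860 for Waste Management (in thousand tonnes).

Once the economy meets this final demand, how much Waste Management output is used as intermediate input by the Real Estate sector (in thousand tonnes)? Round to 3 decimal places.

I − A =
  [   1.00    -0.45    -0.05]
  [  -0.20     0.65    -0.25]
  [  -0.40    -0.10     0.75]
Cofactors of I−A, C_ij = (−1)^(i+j)·(minor ij) (rows/columns in the sector order above):
  C_11 = (0.65)(0.75) − (-0.25)(-0.10) = 0.4625
  C_12 = −[(-0.20)(0.75) − (-0.25)(-0.40)] = 0.2500
  C_13 = (-0.20)(-0.10) − (0.65)(-0.40) = 0.2800
  C_21 = −[(-0.45)(0.75) − (-0.05)(-0.10)] = 0.3425
  C_22 = (1.00)(0.75) − (-0.05)(-0.40) = 0.7300
  C_23 = −[(1.00)(-0.10) − (-0.45)(-0.40)] = 0.2800
  C_31 = (-0.45)(-0.25) − (-0.05)(0.65) = 0.1450
  C_32 = −[(1.00)(-0.25) − (-0.05)(-0.20)] = 0.2600
  C_33 = (1.00)(0.65) − (-0.45)(-0.20) = 0.5600
det(I−A) = Σ_j (I−A)_1j·C_1j = (1.00)(0.4625) + (-0.45)(0.2500) + (-0.05)(0.2800) = 0.3360
adj(I−A) = Cᵀ =
  [ 0.4625   0.3425   0.1450]
  [ 0.2500   0.7300   0.2600]
  [ 0.2800   0.2800   0.5600]
(I − A)⁻¹ = adj(I−A) / det(I−A) ≈
  [   1.3765     1.0193     0.4315]
  [   0.7440     2.1726     0.7738]
  [   0.8333     0.8333     1.6667]
First solve x = (I − A)⁻¹ d = adj(I−A)·d / det(I−A); in particular x_1 = (0.4625·760 + 0.3425·940 + 0.1450·860) / 0.3360 = 798.15 / 0.3360 ≈ 2375.44643.
Intermediate flow from 3 to 1: z_31 = a_31 · x_1 = 0.40 × 798.15 / 0.3360 = 319.26 / 0.3360 ≈ 950.179.

z_31 = 950.179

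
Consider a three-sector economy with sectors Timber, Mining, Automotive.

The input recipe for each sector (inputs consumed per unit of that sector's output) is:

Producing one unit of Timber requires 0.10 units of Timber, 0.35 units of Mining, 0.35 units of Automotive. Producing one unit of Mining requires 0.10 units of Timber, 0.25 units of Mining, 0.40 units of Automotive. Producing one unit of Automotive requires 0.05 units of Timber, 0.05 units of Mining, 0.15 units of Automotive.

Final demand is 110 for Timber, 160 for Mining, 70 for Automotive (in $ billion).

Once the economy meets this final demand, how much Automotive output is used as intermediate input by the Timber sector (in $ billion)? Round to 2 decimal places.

I − A =
  [   0.90    -0.10    -0.05]
  [  -0.35     0.75    -0.05]
  [  -0.35    -0.40     0.85]
Cofactors of I−A, C_ij = (−1)^(i+j)·(minor ij) (rows/columns in the sector order above):
  C_11 = (0.75)(0.85) − (-0.05)(-0.40) = 0.6175
  C_12 = −[(-0.35)(0.85) − (-0.05)(-0.35)] = 0.3150
  C_13 = (-0.35)(-0.40) − (0.75)(-0.35) = 0.4025
  C_21 = −[(-0.10)(0.85) − (-0.05)(-0.40)] = 0.1050
  C_22 = (0.90)(0.85) − (-0.05)(-0.35) = 0.7475
  C_23 = −[(0.90)(-0.40) − (-0.10)(-0.35)] = 0.3950
  C_31 = (-0.10)(-0.05) − (-0.05)(0.75) = 0.0425
  C_32 = −[(0.90)(-0.05) − (-0.05)(-0.35)] = 0.0625
  C_33 = (0.90)(0.75) − (-0.10)(-0.35) = 0.6400
det(I−A) = Σ_j (I−A)_1j·C_1j = (0.90)(0.6175) + (-0.10)(0.3150) + (-0.05)(0.4025) = 0.504125
adj(I−A) = Cᵀ =
  [ 0.6175   0.1050   0.0425]
  [ 0.3150   0.7475   0.0625]
  [ 0.4025   0.3950   0.6400]
(I − A)⁻¹ = adj(I−A) / det(I−A) ≈
  [   1.2249     0.2083     0.0843]
  [   0.6248     1.4828     0.1240]
  [   0.7984     0.7835     1.2695]
First solve x = (I − A)⁻¹ d = adj(I−A)·d / det(I−A); in particular x_1 = (0.6175·110 + 0.1050·160 + 0.0425·70) / 0.504125 = 87.70 / 0.504125 ≈ 173.9648.
Intermediate flow from 3 to 1: z_31 = a_31 · x_1 = 0.35 × 87.70 / 0.504125 = 30.695 / 0.504125 ≈ 60.89.

z_31 = 60.89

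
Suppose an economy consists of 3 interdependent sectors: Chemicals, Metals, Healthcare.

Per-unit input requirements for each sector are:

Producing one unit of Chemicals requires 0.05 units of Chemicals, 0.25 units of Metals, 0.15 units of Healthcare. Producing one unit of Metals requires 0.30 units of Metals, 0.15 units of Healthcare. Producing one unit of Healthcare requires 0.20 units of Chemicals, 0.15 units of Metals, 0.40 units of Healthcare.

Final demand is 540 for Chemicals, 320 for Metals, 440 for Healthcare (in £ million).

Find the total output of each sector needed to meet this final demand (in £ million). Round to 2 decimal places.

I − A =
  [   0.95     0.00    -0.20]
  [  -0.25     0.70    -0.15]
  [  -0.15    -0.15     0.60]
Cofactors of I−A, C_ij = (−1)^(i+j)·(minor ij) (rows/columns in the sector order above):
  C_11 = (0.70)(0.60) − (-0.15)(-0.15) = 0.3975
  C_12 = −[(-0.25)(0.60) − (-0.15)(-0.15)] = 0.1725
  C_13 = (-0.25)(-0.15) − (0.70)(-0.15) = 0.1425
  C_21 = −[(0.00)(0.60) − (-0.20)(-0.15)] = 0.0300
  C_22 = (0.95)(0.60) − (-0.20)(-0.15) = 0.5400
  C_23 = −[(0.95)(-0.15) − (0.00)(-0.15)] = 0.1425
  C_31 = (0.00)(-0.15) − (-0.20)(0.70) = 0.1400
  C_32 = −[(0.95)(-0.15) − (-0.20)(-0.25)] = 0.1925
  C_33 = (0.95)(0.70) − (0.00)(-0.25) = 0.6650
det(I−A) = Σ_j (I−A)_1j·C_1j = (0.95)(0.3975) + (0.00)(0.1725) + (-0.20)(0.1425) = 0.349125
adj(I−A) = Cᵀ =
  [ 0.3975   0.0300   0.1400]
  [ 0.1725   0.5400   0.1925]
  [ 0.1425   0.1425   0.6650]
(I − A)⁻¹ = adj(I−A) / det(I−A) ≈
  [   1.1386     0.0859     0.4010]
  [   0.4941     1.5467     0.5514]
  [   0.4082     0.4082     1.9048]
x = (I − A)⁻¹ d = adj(I−A)·d / det(I−A), with det(I−A) = 0.349125:
  x_1 = (0.3975·540 + 0.0300·320 + 0.1400·440) / 0.349125 = 285.85 / 0.349125 ≈ 818.76
  x_2 = (0.1725·540 + 0.5400·320 + 0.1925·440) / 0.349125 = 350.65 / 0.349125 ≈ 1004.37
  x_3 = (0.1425·540 + 0.1425·320 + 0.6650·440) / 0.349125 = 415.15 / 0.349125 ≈ 1189.12

x_1 = 818.76, x_2 = 1004.37, x_3 = 1189.12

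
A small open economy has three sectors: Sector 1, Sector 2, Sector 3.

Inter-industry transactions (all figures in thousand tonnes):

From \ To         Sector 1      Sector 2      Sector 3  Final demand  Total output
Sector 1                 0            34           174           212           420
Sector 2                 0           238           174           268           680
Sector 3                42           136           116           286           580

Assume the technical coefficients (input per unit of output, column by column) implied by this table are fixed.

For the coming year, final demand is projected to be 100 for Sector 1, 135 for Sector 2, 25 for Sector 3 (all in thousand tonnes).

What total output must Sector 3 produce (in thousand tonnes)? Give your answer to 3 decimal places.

Technical coefficients a_ij = z_ij / X_j:
  a_11 = 0/420 = 0.00, a_21 = 0/420 = 0.00, a_31 = 42/420 = 0.10
  a_12 = 34/680 = 0.05, a_22 = 238/680 = 0.35, a_32 = 136/680 = 0.20
  a_13 = 174/580 = 0.30, a_23 = 174/580 = 0.30, a_33 = 116/580 = 0.20
I − A =
  [   1.00    -0.05    -0.30]
  [   0.00     0.65    -0.30]
  [  -0.10    -0.20     0.80]
Cofactors of I−A, C_ij = (−1)^(i+j)·(minor ij) (rows/columns in the sector order above):
  C_11 = (0.65)(0.80) − (-0.30)(-0.20) = 0.4600
  C_12 = −[(0.00)(0.80) − (-0.30)(-0.10)] = 0.0300
  C_13 = (0.00)(-0.20) − (0.65)(-0.10) = 0.0650
  C_21 = −[(-0.05)(0.80) − (-0.30)(-0.20)] = 0.1000
  C_22 = (1.00)(0.80) − (-0.30)(-0.10) = 0.7700
  C_23 = −[(1.00)(-0.20) − (-0.05)(-0.10)] = 0.2050
  C_31 = (-0.05)(-0.30) − (-0.30)(0.65) = 0.2100
  C_32 = −[(1.00)(-0.30) − (-0.30)(0.00)] = 0.3000
  C_33 = (1.00)(0.65) − (-0.05)(0.00) = 0.6500
det(I−A) = Σ_j (I−A)_1j·C_1j = (1.00)(0.4600) + (-0.05)(0.0300) + (-0.30)(0.0650) = 0.4390
adj(I−A) = Cᵀ =
  [ 0.4600   0.1000   0.2100]
  [ 0.0300   0.7700   0.3000]
  [ 0.0650   0.2050   0.6500]
(I − A)⁻¹ = adj(I−A) / det(I−A) ≈
  [   1.0478     0.2278     0.4784]
  [   0.0683     1.7540     0.6834]
  [   0.1481     0.4670     1.4806]
x = (I − A)⁻¹ d = adj(I−A)·d / det(I−A), with det(I−A) = 0.4390:
  x_1 = (0.4600·100 + 0.1000·135 + 0.2100·25) / 0.4390 = 64.75 / 0.4390 ≈ 147.494
  x_2 = (0.0300·100 + 0.7700·135 + 0.3000·25) / 0.4390 = 114.45 / 0.4390 ≈ 260.706
  x_3 = (0.0650·100 + 0.2050·135 + 0.6500·25) / 0.4390 = 50.425 / 0.4390 ≈ 114.863

x_3 = 114.863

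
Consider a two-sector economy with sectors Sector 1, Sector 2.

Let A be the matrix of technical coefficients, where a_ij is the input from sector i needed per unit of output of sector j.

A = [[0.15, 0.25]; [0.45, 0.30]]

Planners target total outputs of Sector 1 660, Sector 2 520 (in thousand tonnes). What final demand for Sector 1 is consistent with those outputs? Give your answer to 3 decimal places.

I − A =
  [   0.85    -0.25]
  [  -0.45     0.70]
d = (I − A) x:
  d_1 = (+0.85)·660 + (-0.25)·520 = 431.000
  d_2 = (-0.45)·660 + (+0.70)·520 = 67.000

d_1 = 431.000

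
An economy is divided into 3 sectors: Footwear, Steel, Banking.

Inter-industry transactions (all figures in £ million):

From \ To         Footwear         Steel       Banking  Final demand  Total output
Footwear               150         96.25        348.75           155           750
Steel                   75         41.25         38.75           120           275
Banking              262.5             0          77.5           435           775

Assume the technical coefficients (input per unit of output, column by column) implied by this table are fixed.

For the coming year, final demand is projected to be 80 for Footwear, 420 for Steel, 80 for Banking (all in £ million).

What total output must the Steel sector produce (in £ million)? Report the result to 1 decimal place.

x_S = 571.3

Technical coefficients a_ij = z_ij / X_j:
  a_FF = 150/750 = 0.20, a_SF = 75/750 = 0.10, a_BF = 262.5/750 = 0.35
  a_FS = 96.25/275 = 0.35, a_SS = 41.25/275 = 0.15, a_BS = 0/275 = 0.00
  a_FB = 348.75/775 = 0.45, a_SB = 38.75/775 = 0.05, a_BB = 77.5/775 = 0.10
I − A =
  [   0.80    -0.35    -0.45]
  [  -0.10     0.85    -0.05]
  [  -0.35     0.00     0.90]
Cofactors of I−A, C_ij = (−1)^(i+j)·(minor ij) (rows/columns in the sector order above):
  C_11 = (0.85)(0.90) − (-0.05)(0.00) = 0.7650
  C_12 = −[(-0.10)(0.90) − (-0.05)(-0.35)] = 0.1075
  C_13 = (-0.10)(0.00) − (0.85)(-0.35) = 0.2975
  C_21 = −[(-0.35)(0.90) − (-0.45)(0.00)] = 0.3150
  C_22 = (0.80)(0.90) − (-0.45)(-0.35) = 0.5625
  C_23 = −[(0.80)(0.00) − (-0.35)(-0.35)] = 0.1225
  C_31 = (-0.35)(-0.05) − (-0.45)(0.85) = 0.4000
  C_32 = −[(0.80)(-0.05) − (-0.45)(-0.10)] = 0.0850
  C_33 = (0.80)(0.85) − (-0.35)(-0.10) = 0.6450
det(I−A) = Σ_j (I−A)_1j·C_1j = (0.80)(0.7650) + (-0.35)(0.1075) + (-0.45)(0.2975) = 0.4405
adj(I−A) = Cᵀ =
  [ 0.7650   0.3150   0.4000]
  [ 0.1075   0.5625   0.0850]
  [ 0.2975   0.1225   0.6450]
(I − A)⁻¹ = adj(I−A) / det(I−A) ≈
  [   1.7367     0.7151     0.9081]
  [   0.2440     1.2770     0.1930]
  [   0.6754     0.2781     1.4642]
x = (I − A)⁻¹ d = adj(I−A)·d / det(I−A), with det(I−A) = 0.4405:
  x_F = (0.7650·80 + 0.3150·420 + 0.4000·80) / 0.4405 = 225.50 / 0.4405 ≈ 511.9
  x_S = (0.1075·80 + 0.5625·420 + 0.0850·80) / 0.4405 = 251.65 / 0.4405 ≈ 571.3
  x_B = (0.2975·80 + 0.1225·420 + 0.6450·80) / 0.4405 = 126.85 / 0.4405 ≈ 288.0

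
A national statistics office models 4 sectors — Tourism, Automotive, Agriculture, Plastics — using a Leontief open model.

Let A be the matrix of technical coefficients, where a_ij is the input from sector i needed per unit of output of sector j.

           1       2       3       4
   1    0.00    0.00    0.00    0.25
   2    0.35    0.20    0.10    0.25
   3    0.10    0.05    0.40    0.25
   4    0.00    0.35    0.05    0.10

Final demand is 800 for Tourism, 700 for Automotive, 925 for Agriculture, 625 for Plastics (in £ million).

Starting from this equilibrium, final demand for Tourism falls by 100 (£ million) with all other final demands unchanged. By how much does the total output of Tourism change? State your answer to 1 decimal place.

Δx_1 = -106.1

I − A =
  [   1.00     0.00     0.00    -0.25]
  [  -0.35     0.80    -0.10    -0.25]
  [  -0.10    -0.05     0.60    -0.25]
  [   0.00    -0.35    -0.05     0.90]
Compute the cofactors C_ij = (−1)^(i+j)·(3×3 minor ij) of I−A; the adjugate is their transpose:
adj(I−A) = Cᵀ =
  [ 0.355625   0.053125   0.018750   0.118750]
  [ 0.194875   0.526250   0.106875   0.230000]
  [ 0.109625   0.141250   0.601875   0.236875]
  [ 0.081875   0.212500   0.075000   0.475000]
det(I−A) = Σ_j (I−A)_1j·C_1j = (1.00)(0.355625) + (0.00)(0.194875) + (0.00)(0.109625) + (-0.25)(0.081875) = 0.33515625
(I − A)⁻¹ = adj(I−A) / det(I−A) ≈
  [   1.0611     0.1585     0.0559     0.3543]
  [   0.5814     1.5702     0.3189     0.6862]
  [   0.3271     0.4214     1.7958     0.7068]
  [   0.2443     0.6340     0.2238     1.4172]
Δx = (I − A)⁻¹ Δd with Δd having -100 in the Tourism component and 0 elsewhere.
So Δx_1 = L_11 · (-100), where L_11 = adj(I−A)_11 / det(I−A) = 0.355625 / 0.33515625.
Δx_1 = 0.355625 × (-100) / 0.33515625 = -35.5625 / 0.33515625 ≈ -106.1.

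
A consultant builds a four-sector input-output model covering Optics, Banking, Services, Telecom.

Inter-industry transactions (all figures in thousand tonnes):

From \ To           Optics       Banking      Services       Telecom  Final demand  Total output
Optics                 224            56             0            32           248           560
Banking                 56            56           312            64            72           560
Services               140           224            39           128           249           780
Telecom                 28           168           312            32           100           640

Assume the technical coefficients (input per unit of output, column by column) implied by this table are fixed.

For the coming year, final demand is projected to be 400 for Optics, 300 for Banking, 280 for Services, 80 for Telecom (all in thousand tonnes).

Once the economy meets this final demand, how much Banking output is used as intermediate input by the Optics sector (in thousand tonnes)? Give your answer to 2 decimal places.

z_BO = 92.78

Technical coefficients a_ij = z_ij / X_j:
  a_OO = 224/560 = 0.40, a_BO = 56/560 = 0.10, a_SO = 140/560 = 0.25, a_TO = 28/560 = 0.05
  a_OB = 56/560 = 0.10, a_BB = 56/560 = 0.10, a_SB = 224/560 = 0.40, a_TB = 168/560 = 0.30
  a_OS = 0/780 = 0.00, a_BS = 312/780 = 0.40, a_SS = 39/780 = 0.05, a_TS = 312/780 = 0.40
  a_OT = 32/640 = 0.05, a_BT = 64/640 = 0.10, a_ST = 128/640 = 0.20, a_TT = 32/640 = 0.05
I − A =
  [   0.60    -0.10     0.00    -0.05]
  [  -0.10     0.90    -0.40    -0.10]
  [  -0.25    -0.40     0.95    -0.20]
  [  -0.05    -0.30    -0.40     0.95]
Compute the cofactors C_ij = (−1)^(i+j)·(3×3 minor ij) of I−A; the adjugate is their transpose:
adj(I−A) = Cᵀ =
  [ 0.519750   0.104500   0.066000   0.052250]
  [ 0.196000   0.486125   0.253000   0.114750]
  [ 0.261250   0.291500   0.481250   0.145750]
  [ 0.199250   0.281750   0.286000   0.397500]
det(I−A) = Σ_j (I−A)_1j·C_1j = (0.60)(0.519750) + (-0.10)(0.196000) + (0.00)(0.261250) + (-0.05)(0.199250) = 0.2822875
(I − A)⁻¹ = adj(I−A) / det(I−A) ≈
  [   1.8412     0.3702     0.2338     0.1851]
  [   0.6943     1.7221     0.8962     0.4065]
  [   0.9255     1.0326     1.7048     0.5163]
  [   0.7058     0.9981     1.0132     1.4081]
First solve x = (I − A)⁻¹ d = adj(I−A)·d / det(I−A); in particular x_O = (0.519750·400 + 0.104500·300 + 0.066000·280 + 0.052250·80) / 0.2822875 = 261.91 / 0.2822875 ≈ 927.8130.
Intermediate flow from B to O: z_BO = a_BO · x_O = 0.10 × 261.91 / 0.2822875 = 26.191 / 0.2822875 ≈ 92.78.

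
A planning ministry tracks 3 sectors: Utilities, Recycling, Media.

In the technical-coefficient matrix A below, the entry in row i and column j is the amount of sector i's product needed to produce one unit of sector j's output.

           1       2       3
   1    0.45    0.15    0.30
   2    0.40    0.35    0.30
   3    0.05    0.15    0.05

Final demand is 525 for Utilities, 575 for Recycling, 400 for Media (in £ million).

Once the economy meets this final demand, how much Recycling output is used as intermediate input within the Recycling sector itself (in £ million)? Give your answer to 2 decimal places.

z_22 = 941.81

I − A =
  [   0.55    -0.15    -0.30]
  [  -0.40     0.65    -0.30]
  [  -0.05    -0.15     0.95]
Cofactors of I−A, C_ij = (−1)^(i+j)·(minor ij) (rows/columns in the sector order above):
  C_11 = (0.65)(0.95) − (-0.30)(-0.15) = 0.5725
  C_12 = −[(-0.40)(0.95) − (-0.30)(-0.05)] = 0.3950
  C_13 = (-0.40)(-0.15) − (0.65)(-0.05) = 0.0925
  C_21 = −[(-0.15)(0.95) − (-0.30)(-0.15)] = 0.1875
  C_22 = (0.55)(0.95) − (-0.30)(-0.05) = 0.5075
  C_23 = −[(0.55)(-0.15) − (-0.15)(-0.05)] = 0.0900
  C_31 = (-0.15)(-0.30) − (-0.30)(0.65) = 0.2400
  C_32 = −[(0.55)(-0.30) − (-0.30)(-0.40)] = 0.2850
  C_33 = (0.55)(0.65) − (-0.15)(-0.40) = 0.2975
det(I−A) = Σ_j (I−A)_1j·C_1j = (0.55)(0.5725) + (-0.15)(0.3950) + (-0.30)(0.0925) = 0.227875
adj(I−A) = Cᵀ =
  [ 0.5725   0.1875   0.2400]
  [ 0.3950   0.5075   0.2850]
  [ 0.0925   0.0900   0.2975]
(I − A)⁻¹ = adj(I−A) / det(I−A) ≈
  [   2.5123     0.8228     1.0532]
  [   1.7334     2.2271     1.2507]
  [   0.4059     0.3950     1.3055]
First solve x = (I − A)⁻¹ d = adj(I−A)·d / det(I−A); in particular x_2 = (0.3950·525 + 0.5075·575 + 0.2850·400) / 0.227875 = 613.1875 / 0.227875 ≈ 2690.8941.
Intermediate flow from 2 to 2: z_22 = a_22 · x_2 = 0.35 × 613.1875 / 0.227875 = 214.615625 / 0.227875 ≈ 941.81.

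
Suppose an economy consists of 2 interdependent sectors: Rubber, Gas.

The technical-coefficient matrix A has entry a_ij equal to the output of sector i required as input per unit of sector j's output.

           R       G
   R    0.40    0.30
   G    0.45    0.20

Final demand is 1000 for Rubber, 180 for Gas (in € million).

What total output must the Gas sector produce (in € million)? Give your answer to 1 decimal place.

x_G = 1617.4

I − A =
  [   0.60    -0.30]
  [  -0.45     0.80]
det(I−A) = (0.60)(0.80) − (-0.30)(-0.45) = 0.3450
adj(I−A) = [[0.80, 0.30], [0.45, 0.60]]
(I − A)⁻¹ = adj(I−A) / det(I−A) ≈
  [   2.3188     0.8696]
  [   1.3043     1.7391]
x = (I − A)⁻¹ d = adj(I−A)·d / det(I−A), with det(I−A) = 0.3450:
  x_R = (0.80·1000 + 0.30·180) / 0.3450 = 854.00 / 0.3450 ≈ 2475.4
  x_G = (0.45·1000 + 0.60·180) / 0.3450 = 558.00 / 0.3450 ≈ 1617.4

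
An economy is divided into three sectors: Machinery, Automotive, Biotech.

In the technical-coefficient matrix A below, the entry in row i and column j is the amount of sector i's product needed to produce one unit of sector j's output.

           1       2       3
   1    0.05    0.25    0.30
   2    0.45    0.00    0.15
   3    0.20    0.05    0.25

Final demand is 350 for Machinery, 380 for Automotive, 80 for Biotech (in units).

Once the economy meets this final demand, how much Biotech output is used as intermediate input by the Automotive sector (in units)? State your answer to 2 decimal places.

z_32 = 36.47

I − A =
  [   0.95    -0.25    -0.30]
  [  -0.45     1.00    -0.15]
  [  -0.20    -0.05     0.75]
Cofactors of I−A, C_ij = (−1)^(i+j)·(minor ij) (rows/columns in the sector order above):
  C_11 = (1.00)(0.75) − (-0.15)(-0.05) = 0.7425
  C_12 = −[(-0.45)(0.75) − (-0.15)(-0.20)] = 0.3675
  C_13 = (-0.45)(-0.05) − (1.00)(-0.20) = 0.2225
  C_21 = −[(-0.25)(0.75) − (-0.30)(-0.05)] = 0.2025
  C_22 = (0.95)(0.75) − (-0.30)(-0.20) = 0.6525
  C_23 = −[(0.95)(-0.05) − (-0.25)(-0.20)] = 0.0975
  C_31 = (-0.25)(-0.15) − (-0.30)(1.00) = 0.3375
  C_32 = −[(0.95)(-0.15) − (-0.30)(-0.45)] = 0.2775
  C_33 = (0.95)(1.00) − (-0.25)(-0.45) = 0.8375
det(I−A) = Σ_j (I−A)_1j·C_1j = (0.95)(0.7425) + (-0.25)(0.3675) + (-0.30)(0.2225) = 0.54675
adj(I−A) = Cᵀ =
  [ 0.7425   0.2025   0.3375]
  [ 0.3675   0.6525   0.2775]
  [ 0.2225   0.0975   0.8375]
(I − A)⁻¹ = adj(I−A) / det(I−A) ≈
  [   1.3580     0.3704     0.6173]
  [   0.6722     1.1934     0.5075]
  [   0.4070     0.1783     1.5318]
First solve x = (I − A)⁻¹ d = adj(I−A)·d / det(I−A); in particular x_2 = (0.3675·350 + 0.6525·380 + 0.2775·80) / 0.54675 = 398.775 / 0.54675 ≈ 729.3553.
Intermediate flow from 3 to 2: z_32 = a_32 · x_2 = 0.05 × 398.775 / 0.54675 = 19.93875 / 0.54675 ≈ 36.47.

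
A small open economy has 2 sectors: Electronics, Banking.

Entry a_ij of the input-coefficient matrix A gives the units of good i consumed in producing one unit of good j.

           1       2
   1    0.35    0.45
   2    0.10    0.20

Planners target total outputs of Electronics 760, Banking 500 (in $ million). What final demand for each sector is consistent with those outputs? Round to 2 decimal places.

I − A =
  [   0.65    -0.45]
  [  -0.10     0.80]
d = (I − A) x:
  d_1 = (+0.65)·760 + (-0.45)·500 = 269.00
  d_2 = (-0.10)·760 + (+0.80)·500 = 324.00

d_1 = 269.00, d_2 = 324.00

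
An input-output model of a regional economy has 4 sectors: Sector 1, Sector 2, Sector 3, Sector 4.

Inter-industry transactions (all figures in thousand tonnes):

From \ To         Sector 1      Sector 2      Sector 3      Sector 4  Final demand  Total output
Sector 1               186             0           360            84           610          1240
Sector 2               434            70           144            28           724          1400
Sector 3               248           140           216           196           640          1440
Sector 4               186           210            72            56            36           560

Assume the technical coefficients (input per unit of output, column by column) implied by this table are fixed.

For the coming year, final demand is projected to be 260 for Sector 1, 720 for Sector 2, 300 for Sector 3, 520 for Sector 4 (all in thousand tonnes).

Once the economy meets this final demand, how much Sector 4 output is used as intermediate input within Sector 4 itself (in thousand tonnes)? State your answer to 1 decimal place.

Technical coefficients a_ij = z_ij / X_j:
  a_11 = 186/1240 = 0.15, a_21 = 434/1240 = 0.35, a_31 = 248/1240 = 0.20, a_41 = 186/1240 = 0.15
  a_12 = 0/1400 = 0.00, a_22 = 70/1400 = 0.05, a_32 = 140/1400 = 0.10, a_42 = 210/1400 = 0.15
  a_13 = 360/1440 = 0.25, a_23 = 144/1440 = 0.10, a_33 = 216/1440 = 0.15, a_43 = 72/1440 = 0.05
  a_14 = 84/560 = 0.15, a_24 = 28/560 = 0.05, a_34 = 196/560 = 0.35, a_44 = 56/560 = 0.10
I − A =
  [   0.85     0.00    -0.25    -0.15]
  [  -0.35     0.95    -0.10    -0.05]
  [  -0.20    -0.10     0.85    -0.35]
  [  -0.15    -0.15    -0.05     0.90]
Compute the cofactors C_ij = (−1)^(i+j)·(3×3 minor ij) of I−A; the adjugate is their transpose:
adj(I−A) = Cᵀ =
  [ 0.689250   0.055500   0.221250   0.204000]
  [ 0.291750   0.556625   0.159625   0.141625]
  [ 0.270000   0.123375   0.691125   0.320625]
  [ 0.178500   0.108875   0.101875   0.621625]
det(I−A) = Σ_j (I−A)_1j·C_1j = (0.85)(0.689250) + (0.00)(0.291750) + (-0.25)(0.270000) + (-0.15)(0.178500) = 0.4915875
(I − A)⁻¹ = adj(I−A) / det(I−A) ≈
  [   1.4021     0.1129     0.4501     0.4150]
  [   0.5935     1.1323     0.3247     0.2881]
  [   0.5492     0.2510     1.4059     0.6522]
  [   0.3631     0.2215     0.2072     1.2645]
First solve x = (I − A)⁻¹ d = adj(I−A)·d / det(I−A); in particular x_4 = (0.178500·260 + 0.108875·720 + 0.101875·300 + 0.621625·520) / 0.4915875 = 478.6075 / 0.4915875 ≈ 973.596.
Intermediate flow from 4 to 4: z_44 = a_44 · x_4 = 0.10 × 478.6075 / 0.4915875 = 47.86075 / 0.4915875 ≈ 97.4.

z_44 = 97.4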